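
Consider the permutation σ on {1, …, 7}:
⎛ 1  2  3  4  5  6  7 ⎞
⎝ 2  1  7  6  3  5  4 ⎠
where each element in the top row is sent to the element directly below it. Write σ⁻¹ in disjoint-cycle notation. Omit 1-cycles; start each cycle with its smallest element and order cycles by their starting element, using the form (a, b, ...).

The cycle decomposition of σ is (1, 2)(3, 7, 4, 6, 5).
The inverse reverses every cycle; in canonical form, σ⁻¹ = (1, 2)(3, 5, 6, 4, 7).

(1, 2)(3, 5, 6, 4, 7)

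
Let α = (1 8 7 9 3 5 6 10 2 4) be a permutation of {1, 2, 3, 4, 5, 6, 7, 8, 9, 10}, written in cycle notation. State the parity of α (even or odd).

odd

The cycle lengths are 10.
A cycle of length ℓ contributes ℓ−1 transpositions, so α is a product of 9 transpositions — odd.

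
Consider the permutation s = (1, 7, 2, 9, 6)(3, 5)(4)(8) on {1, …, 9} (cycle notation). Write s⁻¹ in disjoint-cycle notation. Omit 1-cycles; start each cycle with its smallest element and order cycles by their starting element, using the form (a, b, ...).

(1, 6, 9, 2, 7)(3, 5)

Inverting a permutation written in cycle notation just reverses the order within every cycle.
Reversing each cycle of s and rotating so the smallest element leads gives (1, 6, 9, 2, 7)(3, 5).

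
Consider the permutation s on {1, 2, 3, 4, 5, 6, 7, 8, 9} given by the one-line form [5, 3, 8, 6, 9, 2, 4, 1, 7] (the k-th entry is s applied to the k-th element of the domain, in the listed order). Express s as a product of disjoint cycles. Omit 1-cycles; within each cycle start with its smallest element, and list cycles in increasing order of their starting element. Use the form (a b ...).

(1 5 9 7 4 6 2 3 8)

Start at 1 and follow images: 1 → 5 → 9 → 7 → 4 → 6 → 2 → 3 → 8 → 1, giving the cycle (1 5 9 7 4 6 2 3 8).
Continuing from each remaining unvisited element yields (1 5 9 7 4 6 2 3 8).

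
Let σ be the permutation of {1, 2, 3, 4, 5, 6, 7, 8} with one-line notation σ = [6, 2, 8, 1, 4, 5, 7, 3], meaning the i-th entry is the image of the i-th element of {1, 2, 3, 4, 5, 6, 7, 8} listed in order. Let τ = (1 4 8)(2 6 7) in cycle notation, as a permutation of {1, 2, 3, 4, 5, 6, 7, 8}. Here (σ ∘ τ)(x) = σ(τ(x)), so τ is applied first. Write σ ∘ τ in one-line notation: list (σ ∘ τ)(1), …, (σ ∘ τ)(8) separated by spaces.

For each element, apply τ then σ: 1 → 4 → 1; 2 → 6 → 5; 3 → 3 → 8; 4 → 8 → 3; 5 → 5 → 4; 6 → 7 → 7; 7 → 2 → 2; 8 → 1 → 6.
So σ ∘ τ in one-line form is 1 5 8 3 4 7 2 6.

1 5 8 3 4 7 2 6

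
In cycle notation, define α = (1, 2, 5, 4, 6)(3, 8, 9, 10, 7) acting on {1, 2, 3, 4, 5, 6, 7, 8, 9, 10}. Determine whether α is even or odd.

The cycle lengths are 5, 5.
A cycle of length ℓ contributes ℓ−1 transpositions, so α is a product of 4 + 4 = 8 transpositions — even.

even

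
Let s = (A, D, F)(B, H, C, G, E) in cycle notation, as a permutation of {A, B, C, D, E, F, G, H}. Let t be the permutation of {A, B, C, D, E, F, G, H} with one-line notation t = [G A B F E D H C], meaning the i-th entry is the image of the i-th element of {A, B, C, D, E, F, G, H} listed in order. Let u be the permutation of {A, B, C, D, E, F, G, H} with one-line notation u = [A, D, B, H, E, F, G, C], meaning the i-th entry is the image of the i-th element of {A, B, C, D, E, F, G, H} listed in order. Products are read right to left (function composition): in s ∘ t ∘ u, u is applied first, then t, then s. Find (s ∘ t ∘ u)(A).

E

Chase A: u(A) = A; t(A) = G; s(G) = E. Hence (s ∘ t ∘ u)(A) = E.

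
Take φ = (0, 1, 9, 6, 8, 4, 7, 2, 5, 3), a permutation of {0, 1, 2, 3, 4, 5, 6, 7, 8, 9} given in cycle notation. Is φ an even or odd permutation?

The cycle lengths are 10.
A cycle is odd iff its length is even; φ has 1 even-length cycle, so sgn(φ) = (−1)^1 and φ is odd.

odd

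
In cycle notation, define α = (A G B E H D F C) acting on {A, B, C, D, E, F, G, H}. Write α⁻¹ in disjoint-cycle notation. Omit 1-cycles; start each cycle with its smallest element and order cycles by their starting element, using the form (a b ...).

(A C F D H E B G)

If α sends a → b within a cycle, α⁻¹ sends b → a; equivalently, reverse each cycle.
Reversing each cycle of α and rotating so the smallest element leads gives (A C F D H E B G).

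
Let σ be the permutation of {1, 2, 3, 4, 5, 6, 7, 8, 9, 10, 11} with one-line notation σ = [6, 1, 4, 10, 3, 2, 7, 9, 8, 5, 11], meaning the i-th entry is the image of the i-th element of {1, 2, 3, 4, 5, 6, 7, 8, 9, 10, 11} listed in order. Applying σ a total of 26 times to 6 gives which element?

Tracing 6 → 2 → … returns to 6 after 3 steps, so 6 lies in a 3-cycle (1, 6, 2).
Powers repeat with period 3 on this cycle, and 26 mod 3 = 2, so σ^26(6) = σ^2(6).
Advancing 2 steps from 6: 6 → 2 → 1.

1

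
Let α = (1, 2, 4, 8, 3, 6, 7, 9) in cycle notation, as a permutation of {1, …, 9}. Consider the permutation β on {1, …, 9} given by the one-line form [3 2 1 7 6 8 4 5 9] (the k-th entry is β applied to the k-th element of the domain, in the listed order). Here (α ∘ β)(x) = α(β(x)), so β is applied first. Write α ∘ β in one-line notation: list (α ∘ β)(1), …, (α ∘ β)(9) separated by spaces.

6 4 2 9 7 3 8 5 1

(α ∘ β)(x) = α(β(x)). Computing each image: α(β(1)) = α(3) = 6, α(β(2)) = α(2) = 4, α(β(3)) = α(1) = 2, α(β(4)) = α(7) = 9, α(β(5)) = α(6) = 7, α(β(6)) = α(8) = 3, α(β(7)) = α(4) = 8, α(β(8)) = α(5) = 5, α(β(9)) = α(9) = 1.
Hence α ∘ β = [6 4 2 9 7 3 8 5 1].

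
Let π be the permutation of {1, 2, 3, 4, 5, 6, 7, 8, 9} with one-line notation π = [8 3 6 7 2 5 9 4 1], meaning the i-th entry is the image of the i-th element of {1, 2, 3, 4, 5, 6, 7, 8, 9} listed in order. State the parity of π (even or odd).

In disjoint-cycle form the cycle lengths are 5, 4.
A cycle of length ℓ contributes ℓ−1 transpositions, so π is a product of 4 + 3 = 7 transpositions — odd.

odd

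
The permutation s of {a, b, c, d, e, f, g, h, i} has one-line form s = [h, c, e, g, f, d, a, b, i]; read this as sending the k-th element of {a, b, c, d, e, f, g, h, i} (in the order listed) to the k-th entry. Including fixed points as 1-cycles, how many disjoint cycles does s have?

2

The cycle decomposition is (a h b c e f d g)(i), which has 2 cycles (counting 1-cycles).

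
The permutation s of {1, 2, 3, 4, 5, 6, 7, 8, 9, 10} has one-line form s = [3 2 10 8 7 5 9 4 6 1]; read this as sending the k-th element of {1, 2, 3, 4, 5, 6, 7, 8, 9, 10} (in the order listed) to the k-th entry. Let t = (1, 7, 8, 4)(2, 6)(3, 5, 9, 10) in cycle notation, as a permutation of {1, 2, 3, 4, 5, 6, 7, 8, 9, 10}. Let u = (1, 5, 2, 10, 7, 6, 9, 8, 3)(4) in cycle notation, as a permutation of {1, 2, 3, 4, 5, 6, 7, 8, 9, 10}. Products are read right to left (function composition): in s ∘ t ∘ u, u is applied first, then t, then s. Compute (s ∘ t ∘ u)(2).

10

Apply the permutations in order: u(2) = 10, then t(10) = 3, then s(3) = 10. So (s ∘ t ∘ u)(2) = 10.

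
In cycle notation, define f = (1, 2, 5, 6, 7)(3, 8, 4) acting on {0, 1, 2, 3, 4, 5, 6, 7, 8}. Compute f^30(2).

2

2 lies in the 5-cycle (1, 2, 5, 6, 7).
Powers repeat with period 5 on this cycle, and 30 mod 5 = 0, so f^30(2) = f^0(2).
So f^30(2) = 2.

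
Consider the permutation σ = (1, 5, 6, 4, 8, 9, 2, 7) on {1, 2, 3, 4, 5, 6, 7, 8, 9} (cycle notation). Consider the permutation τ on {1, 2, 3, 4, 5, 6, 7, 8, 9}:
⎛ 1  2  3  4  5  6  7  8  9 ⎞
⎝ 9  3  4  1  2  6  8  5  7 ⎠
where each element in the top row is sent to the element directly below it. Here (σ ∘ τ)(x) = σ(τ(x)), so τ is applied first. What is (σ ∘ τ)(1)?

2

First apply τ: τ(1) = 9, then σ(9) = 2. Thus (σ ∘ τ)(1) = 2.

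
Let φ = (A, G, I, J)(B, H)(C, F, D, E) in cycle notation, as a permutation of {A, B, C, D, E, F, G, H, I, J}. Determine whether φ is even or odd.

The cycle lengths are 4, 4, 2.
A cycle of length ℓ contributes ℓ−1 transpositions, so φ is a product of 3 + 3 + 1 = 7 transpositions — odd.

odd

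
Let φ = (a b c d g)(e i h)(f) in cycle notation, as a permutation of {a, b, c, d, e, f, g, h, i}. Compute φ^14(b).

a

b lies in the 5-cycle (a b c d g).
On a 5-cycle, φ^5 is the identity, so φ^14 = φ^4 there (14 ≡ 4 mod 5).
Advancing 4 steps from b: b → c → d → g → a.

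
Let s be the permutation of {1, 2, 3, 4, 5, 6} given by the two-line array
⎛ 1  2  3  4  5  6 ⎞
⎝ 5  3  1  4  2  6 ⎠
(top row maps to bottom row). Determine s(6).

The entry below 6 in the array is 6, so s(6) = 6.

6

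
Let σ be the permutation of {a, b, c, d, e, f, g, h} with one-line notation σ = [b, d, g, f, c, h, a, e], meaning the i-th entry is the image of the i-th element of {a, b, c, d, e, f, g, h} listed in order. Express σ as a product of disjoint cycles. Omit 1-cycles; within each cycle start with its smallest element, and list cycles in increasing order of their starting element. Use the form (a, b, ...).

(a, b, d, f, h, e, c, g)

Start at a and follow images: a → b → d → f → h → e → c → g → a, giving the cycle (a, b, d, f, h, e, c, g).
Continuing from each remaining unvisited element yields (a, b, d, f, h, e, c, g).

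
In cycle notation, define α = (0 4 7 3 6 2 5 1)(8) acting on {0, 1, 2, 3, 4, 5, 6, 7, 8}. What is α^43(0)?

0 lies in the 8-cycle (0 4 7 3 6 2 5 1).
Powers repeat with period 8 on this cycle, and 43 mod 8 = 3, so α^43(0) = α^3(0).
Advancing 3 steps from 0: 0 → 4 → 7 → 3.

3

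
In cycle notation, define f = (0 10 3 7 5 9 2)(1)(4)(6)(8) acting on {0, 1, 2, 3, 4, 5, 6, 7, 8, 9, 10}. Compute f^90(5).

7

5 lies in the 7-cycle (0 10 3 7 5 9 2).
Powers repeat with period 7 on this cycle, and 90 mod 7 = 6, so f^90(5) = f^6(5).
Stepping 6 places around the cycle: 5 → 9 → 2 → 0 → 10 → 3 → 7.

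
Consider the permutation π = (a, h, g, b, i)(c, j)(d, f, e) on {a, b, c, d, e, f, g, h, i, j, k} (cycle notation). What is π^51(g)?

g lies in the 5-cycle (a, h, g, b, i).
On a 5-cycle, π^5 is the identity, so π^51 = π^1 there (51 ≡ 1 mod 5).
Advancing 1 step from g: g → b.

b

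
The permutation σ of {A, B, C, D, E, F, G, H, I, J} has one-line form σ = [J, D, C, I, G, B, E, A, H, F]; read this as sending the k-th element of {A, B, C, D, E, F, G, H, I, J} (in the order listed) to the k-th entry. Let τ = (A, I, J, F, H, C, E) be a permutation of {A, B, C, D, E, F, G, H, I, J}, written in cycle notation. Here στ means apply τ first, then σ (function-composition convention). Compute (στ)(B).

τ(B) = B, then σ(B) = D; composing gives (στ)(B) = D.

D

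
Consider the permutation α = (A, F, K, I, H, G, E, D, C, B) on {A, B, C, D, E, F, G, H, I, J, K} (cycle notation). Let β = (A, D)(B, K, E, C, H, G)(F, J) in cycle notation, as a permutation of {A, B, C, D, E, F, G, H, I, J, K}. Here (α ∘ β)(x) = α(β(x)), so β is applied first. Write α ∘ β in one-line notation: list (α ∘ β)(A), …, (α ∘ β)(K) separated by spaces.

For each element, apply β then α: A → D → C; B → K → I; C → H → G; D → A → F; E → C → B; F → J → J; G → B → A; H → G → E; I → I → H; J → F → K; K → E → D.
Collecting the images, α ∘ β = [C I G F B J A E H K D].

C I G F B J A E H K D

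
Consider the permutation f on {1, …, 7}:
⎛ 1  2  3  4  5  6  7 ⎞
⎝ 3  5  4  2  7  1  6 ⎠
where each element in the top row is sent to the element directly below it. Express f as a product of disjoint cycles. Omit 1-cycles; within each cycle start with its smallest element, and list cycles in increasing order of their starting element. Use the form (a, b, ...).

Start at 1 and follow images: 1 → 3 → 4 → 2 → 5 → 7 → 6 → 1, giving the cycle (1, 3, 4, 2, 5, 7, 6).
Continuing from each remaining unvisited element yields (1, 3, 4, 2, 5, 7, 6).

(1, 3, 4, 2, 5, 7, 6)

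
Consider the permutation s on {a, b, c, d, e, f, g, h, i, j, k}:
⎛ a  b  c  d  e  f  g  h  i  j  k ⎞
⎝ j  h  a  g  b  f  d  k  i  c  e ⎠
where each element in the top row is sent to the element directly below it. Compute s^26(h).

Tracing h → k → … returns to h after 4 steps, so h lies in a 4-cycle (b, h, k, e).
Since the cycle has length 4, s^26 acts on it the same as s^2 (26 mod 4 = 2).
Advancing 2 steps from h: h → k → e.

e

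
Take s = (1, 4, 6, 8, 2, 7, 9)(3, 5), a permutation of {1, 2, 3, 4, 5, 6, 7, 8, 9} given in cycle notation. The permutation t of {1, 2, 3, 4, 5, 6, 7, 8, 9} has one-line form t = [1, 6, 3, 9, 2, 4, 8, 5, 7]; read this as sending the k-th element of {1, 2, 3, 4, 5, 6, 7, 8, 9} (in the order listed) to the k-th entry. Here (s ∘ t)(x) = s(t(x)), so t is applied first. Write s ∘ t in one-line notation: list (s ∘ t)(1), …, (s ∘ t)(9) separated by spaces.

Chase each element through t then s: 1 → 1 → 4; 2 → 6 → 8; 3 → 3 → 5; 4 → 9 → 1; 5 → 2 → 7; 6 → 4 → 6; 7 → 8 → 2; 8 → 5 → 3; 9 → 7 → 9.
So s ∘ t in one-line form is 4 8 5 1 7 6 2 3 9.

4 8 5 1 7 6 2 3 9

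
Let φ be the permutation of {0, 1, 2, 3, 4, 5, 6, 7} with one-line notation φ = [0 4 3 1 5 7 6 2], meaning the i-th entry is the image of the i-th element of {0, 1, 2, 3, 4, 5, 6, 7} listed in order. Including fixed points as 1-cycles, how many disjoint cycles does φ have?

The cycle decomposition is (0)(1 4 5 7 2 3)(6), which has 3 cycles (counting 1-cycles).

3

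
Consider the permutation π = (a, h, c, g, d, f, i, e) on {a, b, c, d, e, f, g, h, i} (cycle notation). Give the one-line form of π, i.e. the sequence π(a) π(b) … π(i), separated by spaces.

h b g f a i d c e

Reading each image from the cycles: a→h, b→b, c→g, d→f, e→a, f→i, g→d, h→c, i→e.
So the one-line form is h b g f a i d c e.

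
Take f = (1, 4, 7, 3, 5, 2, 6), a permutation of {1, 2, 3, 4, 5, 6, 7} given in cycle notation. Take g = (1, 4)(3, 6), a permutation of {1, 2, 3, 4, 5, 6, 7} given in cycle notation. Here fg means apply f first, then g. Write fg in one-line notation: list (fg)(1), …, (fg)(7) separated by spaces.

1 3 5 7 2 4 6

For each element, apply f then g: 1 → 4 → 1; 2 → 6 → 3; 3 → 5 → 5; 4 → 7 → 7; 5 → 2 → 2; 6 → 1 → 4; 7 → 3 → 6.
So fg in one-line form is 1 3 5 7 2 4 6.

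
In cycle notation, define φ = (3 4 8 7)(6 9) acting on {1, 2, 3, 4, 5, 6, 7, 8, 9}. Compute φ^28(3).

3 lies in the 4-cycle (3 4 8 7).
On a 4-cycle, φ^4 is the identity, so φ^28 = φ^0 there (28 ≡ 0 mod 4).
So φ^28(3) = 3.

3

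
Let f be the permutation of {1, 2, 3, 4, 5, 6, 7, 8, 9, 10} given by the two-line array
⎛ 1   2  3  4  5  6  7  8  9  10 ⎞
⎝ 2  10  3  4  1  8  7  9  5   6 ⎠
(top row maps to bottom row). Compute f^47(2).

5

Tracing 2 → 10 → … returns to 2 after 7 steps, so 2 lies in a 7-cycle (1 2 10 6 8 9 5).
Since the cycle has length 7, f^47 acts on it the same as f^5 (47 mod 7 = 5).
Stepping 5 places around the cycle: 2 → 10 → 6 → 8 → 9 → 5.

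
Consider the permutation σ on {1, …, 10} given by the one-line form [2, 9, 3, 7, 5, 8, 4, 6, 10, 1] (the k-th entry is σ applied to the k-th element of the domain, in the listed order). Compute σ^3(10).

9

Tracing 10 → 1 → … returns to 10 after 4 steps, so 10 lies in a 4-cycle (1, 2, 9, 10).
Stepping 3 places around the cycle: 10 → 1 → 2 → 9.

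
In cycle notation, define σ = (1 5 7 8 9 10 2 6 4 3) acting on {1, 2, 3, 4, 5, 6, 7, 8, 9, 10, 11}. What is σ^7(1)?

6

1 lies in the 10-cycle (1 5 7 8 9 10 2 6 4 3).
Advancing 7 steps from 1: 1 → 5 → 7 → 8 → 9 → 10 → 2 → 6.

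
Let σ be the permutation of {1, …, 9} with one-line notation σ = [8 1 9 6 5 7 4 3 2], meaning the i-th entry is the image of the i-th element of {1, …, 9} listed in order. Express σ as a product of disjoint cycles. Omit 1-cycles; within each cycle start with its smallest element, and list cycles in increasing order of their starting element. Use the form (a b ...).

(1 8 3 9 2)(4 6 7)

From 1: 1 → 8 → 3 → 9 → 2 → 1, closing the cycle (1 8 3 9 2).
Continuing from each remaining unvisited element yields (1 8 3 9 2)(4 6 7).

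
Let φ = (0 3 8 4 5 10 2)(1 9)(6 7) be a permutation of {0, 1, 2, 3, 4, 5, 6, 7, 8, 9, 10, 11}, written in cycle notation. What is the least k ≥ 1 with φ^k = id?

14

The disjoint cycles have lengths 7, 2, 2, 1.
The order is lcm(7, 2, 2) = 14.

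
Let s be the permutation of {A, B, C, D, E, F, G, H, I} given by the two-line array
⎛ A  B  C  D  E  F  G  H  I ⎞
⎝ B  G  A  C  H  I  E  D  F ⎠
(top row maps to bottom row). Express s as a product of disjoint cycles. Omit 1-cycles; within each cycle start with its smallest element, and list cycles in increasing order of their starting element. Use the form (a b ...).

Start at A and follow images: A → B → G → E → H → D → C → A, giving the cycle (A B G E H D C).
Continuing from each remaining unvisited element yields (A B G E H D C)(F I).

(A B G E H D C)(F I)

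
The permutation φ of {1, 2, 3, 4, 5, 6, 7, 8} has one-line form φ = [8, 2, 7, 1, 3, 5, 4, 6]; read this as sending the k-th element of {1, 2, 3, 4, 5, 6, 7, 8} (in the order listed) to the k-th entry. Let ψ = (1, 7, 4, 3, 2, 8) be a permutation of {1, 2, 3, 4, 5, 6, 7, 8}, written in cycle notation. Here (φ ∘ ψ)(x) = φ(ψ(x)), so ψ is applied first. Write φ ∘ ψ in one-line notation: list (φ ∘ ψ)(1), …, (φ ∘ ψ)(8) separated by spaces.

4 6 2 7 3 5 1 8

For each element, apply ψ then φ: 1 → 7 → 4; 2 → 8 → 6; 3 → 2 → 2; 4 → 3 → 7; 5 → 5 → 3; 6 → 6 → 5; 7 → 4 → 1; 8 → 1 → 8.
Collecting the images, φ ∘ ψ = [4 6 2 7 3 5 1 8].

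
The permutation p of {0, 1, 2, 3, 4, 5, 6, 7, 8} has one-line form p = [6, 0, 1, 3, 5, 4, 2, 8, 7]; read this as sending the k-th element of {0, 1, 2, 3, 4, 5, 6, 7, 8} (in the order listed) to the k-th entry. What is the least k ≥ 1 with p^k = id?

4

Decomposing into disjoint cycles gives cycle lengths 4, 2, 2, 1.
The order of p is the least common multiple of its cycle lengths: lcm(4, 2, 2) = 4.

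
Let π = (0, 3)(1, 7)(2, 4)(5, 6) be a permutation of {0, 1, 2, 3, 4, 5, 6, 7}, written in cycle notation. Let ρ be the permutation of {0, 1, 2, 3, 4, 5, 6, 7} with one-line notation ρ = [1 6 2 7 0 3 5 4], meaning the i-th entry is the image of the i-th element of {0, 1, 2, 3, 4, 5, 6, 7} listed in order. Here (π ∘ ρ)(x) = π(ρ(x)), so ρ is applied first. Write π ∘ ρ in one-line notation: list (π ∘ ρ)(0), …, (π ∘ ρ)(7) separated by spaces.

(π ∘ ρ)(x) = π(ρ(x)). Computing each image: π(ρ(0)) = π(1) = 7, π(ρ(1)) = π(6) = 5, π(ρ(2)) = π(2) = 4, π(ρ(3)) = π(7) = 1, π(ρ(4)) = π(0) = 3, π(ρ(5)) = π(3) = 0, π(ρ(6)) = π(5) = 6, π(ρ(7)) = π(4) = 2.
Hence π ∘ ρ = [7 5 4 1 3 0 6 2].

7 5 4 1 3 0 6 2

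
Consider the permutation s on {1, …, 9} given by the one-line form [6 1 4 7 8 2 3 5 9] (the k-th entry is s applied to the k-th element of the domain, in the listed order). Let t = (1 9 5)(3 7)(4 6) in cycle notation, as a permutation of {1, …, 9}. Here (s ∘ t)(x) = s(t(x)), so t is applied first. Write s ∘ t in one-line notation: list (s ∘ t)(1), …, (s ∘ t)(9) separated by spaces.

9 1 3 2 6 7 4 5 8

(s ∘ t)(x) = s(t(x)). Computing each image: s(t(1)) = s(9) = 9, s(t(2)) = s(2) = 1, s(t(3)) = s(7) = 3, s(t(4)) = s(6) = 2, s(t(5)) = s(1) = 6, s(t(6)) = s(4) = 7, s(t(7)) = s(3) = 4, s(t(8)) = s(8) = 5, s(t(9)) = s(5) = 8.
Hence s ∘ t = [9 1 3 2 6 7 4 5 8].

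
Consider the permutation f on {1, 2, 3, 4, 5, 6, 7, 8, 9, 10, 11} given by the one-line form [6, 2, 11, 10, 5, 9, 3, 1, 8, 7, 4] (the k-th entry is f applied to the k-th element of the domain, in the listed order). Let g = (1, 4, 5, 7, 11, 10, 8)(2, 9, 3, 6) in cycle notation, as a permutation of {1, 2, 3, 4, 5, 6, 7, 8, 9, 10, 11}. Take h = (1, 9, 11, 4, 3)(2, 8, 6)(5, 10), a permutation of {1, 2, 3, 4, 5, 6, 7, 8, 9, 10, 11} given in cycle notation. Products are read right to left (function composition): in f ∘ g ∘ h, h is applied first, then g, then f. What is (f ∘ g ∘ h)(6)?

Chase 6: h(6) = 2; g(2) = 9; f(9) = 8. Hence (f ∘ g ∘ h)(6) = 8.

8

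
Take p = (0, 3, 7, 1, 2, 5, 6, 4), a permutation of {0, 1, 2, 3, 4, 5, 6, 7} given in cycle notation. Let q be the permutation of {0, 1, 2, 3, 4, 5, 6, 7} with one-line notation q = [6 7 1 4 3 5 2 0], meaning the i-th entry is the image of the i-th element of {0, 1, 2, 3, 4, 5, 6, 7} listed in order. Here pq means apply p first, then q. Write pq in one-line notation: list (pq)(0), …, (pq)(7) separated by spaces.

4 1 5 0 6 2 3 7

For each element, apply p then q: 0 → 3 → 4; 1 → 2 → 1; 2 → 5 → 5; 3 → 7 → 0; 4 → 0 → 6; 5 → 6 → 2; 6 → 4 → 3; 7 → 1 → 7.
Collecting the images, pq = [4 1 5 0 6 2 3 7].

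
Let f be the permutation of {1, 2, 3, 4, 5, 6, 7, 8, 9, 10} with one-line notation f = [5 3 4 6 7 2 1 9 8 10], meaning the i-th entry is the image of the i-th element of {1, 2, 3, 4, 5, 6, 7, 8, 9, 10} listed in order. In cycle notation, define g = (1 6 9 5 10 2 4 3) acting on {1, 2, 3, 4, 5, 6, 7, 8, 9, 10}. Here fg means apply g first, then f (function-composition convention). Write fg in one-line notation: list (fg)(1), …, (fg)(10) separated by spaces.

(fg)(x) = f(g(x)). Computing each image: f(g(1)) = f(6) = 2, f(g(2)) = f(4) = 6, f(g(3)) = f(1) = 5, f(g(4)) = f(3) = 4, f(g(5)) = f(10) = 10, f(g(6)) = f(9) = 8, f(g(7)) = f(7) = 1, f(g(8)) = f(8) = 9, f(g(9)) = f(5) = 7, f(g(10)) = f(2) = 3.
Hence fg = [2 6 5 4 10 8 1 9 7 3].

2 6 5 4 10 8 1 9 7 3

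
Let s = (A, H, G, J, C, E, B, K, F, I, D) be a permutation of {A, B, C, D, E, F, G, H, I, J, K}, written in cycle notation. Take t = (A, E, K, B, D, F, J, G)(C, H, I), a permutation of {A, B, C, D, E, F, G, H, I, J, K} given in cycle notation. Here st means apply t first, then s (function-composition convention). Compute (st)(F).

First apply t: t(F) = J, then s(J) = C. Thus (st)(F) = C.

C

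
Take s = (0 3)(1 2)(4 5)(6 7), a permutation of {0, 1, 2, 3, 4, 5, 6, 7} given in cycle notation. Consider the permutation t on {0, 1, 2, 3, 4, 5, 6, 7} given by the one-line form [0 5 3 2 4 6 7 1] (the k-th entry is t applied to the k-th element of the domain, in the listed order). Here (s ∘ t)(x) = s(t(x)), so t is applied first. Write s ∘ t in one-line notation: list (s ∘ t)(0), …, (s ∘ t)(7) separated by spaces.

(s ∘ t)(x) = s(t(x)). Computing each image: s(t(0)) = s(0) = 3, s(t(1)) = s(5) = 4, s(t(2)) = s(3) = 0, s(t(3)) = s(2) = 1, s(t(4)) = s(4) = 5, s(t(5)) = s(6) = 7, s(t(6)) = s(7) = 6, s(t(7)) = s(1) = 2.
Hence s ∘ t = [3 4 0 1 5 7 6 2].

3 4 0 1 5 7 6 2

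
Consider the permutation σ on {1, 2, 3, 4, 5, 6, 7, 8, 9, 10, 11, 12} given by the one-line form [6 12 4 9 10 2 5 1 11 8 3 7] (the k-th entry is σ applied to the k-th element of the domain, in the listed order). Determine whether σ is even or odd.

even

In disjoint-cycle form the cycle lengths are 8, 4.
A cycle of length ℓ contributes ℓ−1 transpositions, so σ is a product of 7 + 3 = 10 transpositions — even.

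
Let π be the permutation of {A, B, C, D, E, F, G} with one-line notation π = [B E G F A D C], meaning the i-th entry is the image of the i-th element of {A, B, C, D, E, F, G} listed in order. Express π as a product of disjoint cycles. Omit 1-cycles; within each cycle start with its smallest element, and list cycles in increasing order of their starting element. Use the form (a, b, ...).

From A: A → B → E → A, closing the cycle (A, B, E).
Continuing from each remaining unvisited element yields (A, B, E)(C, G)(D, F).

(A, B, E)(C, G)(D, F)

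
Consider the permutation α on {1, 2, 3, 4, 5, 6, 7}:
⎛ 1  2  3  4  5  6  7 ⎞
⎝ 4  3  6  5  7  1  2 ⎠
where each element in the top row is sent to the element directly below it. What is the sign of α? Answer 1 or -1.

In disjoint-cycle form the cycle lengths are 7.
A cycle of length ℓ contributes ℓ−1 transpositions, so α is a product of 6 transpositions — even.

1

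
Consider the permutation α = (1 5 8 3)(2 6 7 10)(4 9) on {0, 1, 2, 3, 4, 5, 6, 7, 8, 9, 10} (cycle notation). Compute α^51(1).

3

1 lies in the 4-cycle (1 5 8 3).
On a 4-cycle, α^4 is the identity, so α^51 = α^3 there (51 ≡ 3 mod 4).
Advancing 3 steps from 1: 1 → 5 → 8 → 3.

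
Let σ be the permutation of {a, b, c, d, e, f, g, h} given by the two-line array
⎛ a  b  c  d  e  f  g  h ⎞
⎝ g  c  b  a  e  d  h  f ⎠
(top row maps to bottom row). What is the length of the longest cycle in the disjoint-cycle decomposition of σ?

Decomposing into disjoint cycles gives (a, g, h, f, d)(b, c); the longest has length 5.

5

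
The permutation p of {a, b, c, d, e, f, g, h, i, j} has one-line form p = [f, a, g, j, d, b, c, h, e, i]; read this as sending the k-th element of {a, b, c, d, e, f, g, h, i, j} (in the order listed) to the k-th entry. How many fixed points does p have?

1

The fixed points (elements with p(x) = x) are {h}, so there is 1.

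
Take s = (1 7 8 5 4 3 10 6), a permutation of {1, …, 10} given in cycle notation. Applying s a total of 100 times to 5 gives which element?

6

5 lies in the 8-cycle (1 7 8 5 4 3 10 6).
On an 8-cycle, s^8 is the identity, so s^100 = s^4 there (100 ≡ 4 mod 8).
Advancing 4 steps from 5: 5 → 4 → 3 → 10 → 6.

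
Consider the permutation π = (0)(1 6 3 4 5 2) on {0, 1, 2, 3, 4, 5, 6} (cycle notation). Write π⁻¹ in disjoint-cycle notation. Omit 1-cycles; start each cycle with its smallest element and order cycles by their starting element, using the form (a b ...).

(1 2 5 4 3 6)

The inverse reverses each cycle.
Reversing each cycle of π and rotating so the smallest element leads gives (1 2 5 4 3 6).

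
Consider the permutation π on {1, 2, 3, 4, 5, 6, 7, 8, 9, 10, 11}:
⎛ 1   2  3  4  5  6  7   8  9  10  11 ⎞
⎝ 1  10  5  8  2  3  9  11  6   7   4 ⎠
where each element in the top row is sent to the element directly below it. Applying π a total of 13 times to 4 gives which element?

Tracing 4 → 8 → … returns to 4 after 3 steps, so 4 lies in a 3-cycle (4, 8, 11).
Powers repeat with period 3 on this cycle, and 13 mod 3 = 1, so π^13(4) = π^1(4).
Stepping 1 place around the cycle: 4 → 8.

8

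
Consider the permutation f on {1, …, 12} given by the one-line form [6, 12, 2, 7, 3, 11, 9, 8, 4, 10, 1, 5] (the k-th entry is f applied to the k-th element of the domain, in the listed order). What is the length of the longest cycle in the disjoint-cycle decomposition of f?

Decomposing into disjoint cycles gives (1, 6, 11)(2, 12, 5, 3)(4, 7, 9); the longest has length 4.

4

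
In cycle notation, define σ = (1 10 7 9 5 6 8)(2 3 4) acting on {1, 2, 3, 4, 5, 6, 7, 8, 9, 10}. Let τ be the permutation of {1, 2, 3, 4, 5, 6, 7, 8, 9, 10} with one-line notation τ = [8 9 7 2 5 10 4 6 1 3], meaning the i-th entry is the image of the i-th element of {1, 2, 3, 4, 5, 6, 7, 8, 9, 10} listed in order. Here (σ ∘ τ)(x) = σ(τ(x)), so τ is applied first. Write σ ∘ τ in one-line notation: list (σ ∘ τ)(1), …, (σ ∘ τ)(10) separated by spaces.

(σ ∘ τ)(x) = σ(τ(x)). Computing each image: σ(τ(1)) = σ(8) = 1, σ(τ(2)) = σ(9) = 5, σ(τ(3)) = σ(7) = 9, σ(τ(4)) = σ(2) = 3, σ(τ(5)) = σ(5) = 6, σ(τ(6)) = σ(10) = 7, σ(τ(7)) = σ(4) = 2, σ(τ(8)) = σ(6) = 8, σ(τ(9)) = σ(1) = 10, σ(τ(10)) = σ(3) = 4.
Hence σ ∘ τ = [1 5 9 3 6 7 2 8 10 4].

1 5 9 3 6 7 2 8 10 4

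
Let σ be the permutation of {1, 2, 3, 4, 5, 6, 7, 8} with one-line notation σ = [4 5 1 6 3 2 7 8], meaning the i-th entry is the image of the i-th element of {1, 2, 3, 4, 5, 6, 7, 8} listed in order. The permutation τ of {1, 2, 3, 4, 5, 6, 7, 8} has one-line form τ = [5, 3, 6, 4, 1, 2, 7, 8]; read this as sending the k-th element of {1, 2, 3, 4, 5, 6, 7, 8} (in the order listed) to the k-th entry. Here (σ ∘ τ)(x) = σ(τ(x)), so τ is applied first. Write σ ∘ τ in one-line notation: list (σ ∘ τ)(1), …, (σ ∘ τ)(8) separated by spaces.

(σ ∘ τ)(x) = σ(τ(x)). Computing each image: σ(τ(1)) = σ(5) = 3, σ(τ(2)) = σ(3) = 1, σ(τ(3)) = σ(6) = 2, σ(τ(4)) = σ(4) = 6, σ(τ(5)) = σ(1) = 4, σ(τ(6)) = σ(2) = 5, σ(τ(7)) = σ(7) = 7, σ(τ(8)) = σ(8) = 8.
Hence σ ∘ τ = [3 1 2 6 4 5 7 8].

3 1 2 6 4 5 7 8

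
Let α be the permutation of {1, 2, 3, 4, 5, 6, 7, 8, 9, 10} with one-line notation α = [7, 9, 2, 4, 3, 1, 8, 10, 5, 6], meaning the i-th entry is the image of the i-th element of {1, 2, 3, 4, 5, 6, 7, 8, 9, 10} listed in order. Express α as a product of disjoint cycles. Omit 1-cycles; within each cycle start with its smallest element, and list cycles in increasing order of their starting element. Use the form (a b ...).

(1 7 8 10 6)(2 9 5 3)

Start at 1 and follow images: 1 → 7 → 8 → 10 → 6 → 1, giving the cycle (1 7 8 10 6).
Repeating from the next unused element and collecting all non-trivial cycles gives (1 7 8 10 6)(2 9 5 3).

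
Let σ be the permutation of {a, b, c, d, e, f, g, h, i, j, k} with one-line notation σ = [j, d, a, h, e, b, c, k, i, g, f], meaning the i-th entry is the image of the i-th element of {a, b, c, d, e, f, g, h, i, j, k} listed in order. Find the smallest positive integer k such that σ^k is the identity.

Decomposing into disjoint cycles gives cycle lengths 5, 4, 1, 1.
Since disjoint cycles commute, ord(σ) = lcm(5, 4) = 20.

20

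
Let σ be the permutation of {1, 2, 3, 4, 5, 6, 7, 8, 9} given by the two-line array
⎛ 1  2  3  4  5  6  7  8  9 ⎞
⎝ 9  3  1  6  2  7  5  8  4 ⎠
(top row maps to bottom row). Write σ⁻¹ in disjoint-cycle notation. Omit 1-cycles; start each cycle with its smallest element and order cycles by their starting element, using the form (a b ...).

(1 3 2 5 7 6 4 9)

First write σ in disjoint cycles: (1 9 4 6 7 5 2 3).
Reversing each cycle (and rotating so the smallest element leads) gives σ⁻¹ = (1 3 2 5 7 6 4 9).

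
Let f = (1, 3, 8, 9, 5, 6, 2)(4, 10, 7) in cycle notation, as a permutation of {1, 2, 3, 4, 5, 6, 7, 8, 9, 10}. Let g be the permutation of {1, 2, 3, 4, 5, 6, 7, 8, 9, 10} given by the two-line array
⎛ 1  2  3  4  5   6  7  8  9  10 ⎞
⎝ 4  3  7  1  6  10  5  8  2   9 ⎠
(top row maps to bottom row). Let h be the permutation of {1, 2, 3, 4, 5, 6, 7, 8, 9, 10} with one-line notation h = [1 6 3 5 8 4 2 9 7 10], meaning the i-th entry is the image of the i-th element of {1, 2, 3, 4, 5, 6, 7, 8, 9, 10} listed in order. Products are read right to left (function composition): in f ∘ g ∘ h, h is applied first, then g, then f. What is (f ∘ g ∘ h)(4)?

Chase 4: h(4) = 5; g(5) = 6; f(6) = 2. Hence (f ∘ g ∘ h)(4) = 2.

2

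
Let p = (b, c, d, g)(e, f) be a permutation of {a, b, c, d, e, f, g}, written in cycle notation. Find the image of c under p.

c appears in (b, c, d, g); the next entry (wrapping around) is d.

d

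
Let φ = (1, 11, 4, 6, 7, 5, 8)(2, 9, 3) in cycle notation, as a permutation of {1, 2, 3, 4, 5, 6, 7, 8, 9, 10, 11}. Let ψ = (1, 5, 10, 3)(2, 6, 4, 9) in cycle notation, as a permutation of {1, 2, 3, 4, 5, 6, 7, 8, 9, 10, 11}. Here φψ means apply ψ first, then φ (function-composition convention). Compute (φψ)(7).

5

First apply ψ: ψ(7) = 7, then φ(7) = 5. Thus (φψ)(7) = 5.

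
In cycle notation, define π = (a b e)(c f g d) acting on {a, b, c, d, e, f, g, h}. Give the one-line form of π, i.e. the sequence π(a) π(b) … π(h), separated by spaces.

Each element maps to the next entry in its cycle (wrapping to the front): a→b, b→e, c→f, d→c, e→a, f→g, g→d, h→h.
So the one-line form is b e f c a g d h.

b e f c a g d h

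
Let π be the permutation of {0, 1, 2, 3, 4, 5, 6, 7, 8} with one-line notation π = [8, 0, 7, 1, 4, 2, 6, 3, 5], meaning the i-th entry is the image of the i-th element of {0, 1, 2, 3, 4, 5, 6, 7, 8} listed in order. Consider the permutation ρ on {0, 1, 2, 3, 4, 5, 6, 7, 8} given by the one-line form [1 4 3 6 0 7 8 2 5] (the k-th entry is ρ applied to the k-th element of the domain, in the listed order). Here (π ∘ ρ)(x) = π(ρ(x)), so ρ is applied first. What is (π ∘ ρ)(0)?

First apply ρ: ρ(0) = 1, then π(1) = 0. Thus (π ∘ ρ)(0) = 0.

0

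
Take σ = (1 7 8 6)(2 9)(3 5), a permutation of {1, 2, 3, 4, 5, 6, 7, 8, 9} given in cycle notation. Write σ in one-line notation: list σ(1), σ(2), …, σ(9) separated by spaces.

Reading each image from the cycles: 1↦7, 2↦9, 3↦5, 4↦4, 5↦3, 6↦1, 7↦8, 8↦6, 9↦2.
Listing these in domain order gives 7 9 5 4 3 1 8 6 2.

7 9 5 4 3 1 8 6 2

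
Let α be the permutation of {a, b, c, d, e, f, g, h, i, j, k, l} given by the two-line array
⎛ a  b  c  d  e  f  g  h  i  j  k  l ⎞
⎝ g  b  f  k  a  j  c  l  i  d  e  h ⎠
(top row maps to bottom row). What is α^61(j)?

Tracing j → d → … returns to j after 8 steps, so j lies in an 8-cycle (a g c f j d k e).
Since the cycle has length 8, α^61 acts on it the same as α^5 (61 mod 8 = 5).
Stepping 5 places around the cycle: j → d → k → e → a → g.

g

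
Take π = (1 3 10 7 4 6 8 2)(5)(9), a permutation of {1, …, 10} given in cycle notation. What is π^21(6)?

10

6 lies in the 8-cycle (1 3 10 7 4 6 8 2).
Since the cycle has length 8, π^21 acts on it the same as π^5 (21 mod 8 = 5).
Stepping 5 places around the cycle: 6 → 8 → 2 → 1 → 3 → 10.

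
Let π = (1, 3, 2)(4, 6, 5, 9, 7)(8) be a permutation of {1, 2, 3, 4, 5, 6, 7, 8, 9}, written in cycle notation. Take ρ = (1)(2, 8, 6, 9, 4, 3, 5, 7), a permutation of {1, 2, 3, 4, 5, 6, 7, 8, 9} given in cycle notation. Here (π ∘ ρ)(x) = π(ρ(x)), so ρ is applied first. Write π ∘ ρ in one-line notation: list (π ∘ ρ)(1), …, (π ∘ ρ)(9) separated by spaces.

3 8 9 2 4 7 1 5 6

(π ∘ ρ)(x) = π(ρ(x)). Computing each image: π(ρ(1)) = π(1) = 3, π(ρ(2)) = π(8) = 8, π(ρ(3)) = π(5) = 9, π(ρ(4)) = π(3) = 2, π(ρ(5)) = π(7) = 4, π(ρ(6)) = π(9) = 7, π(ρ(7)) = π(2) = 1, π(ρ(8)) = π(6) = 5, π(ρ(9)) = π(4) = 6.
Hence π ∘ ρ = [3 8 9 2 4 7 1 5 6].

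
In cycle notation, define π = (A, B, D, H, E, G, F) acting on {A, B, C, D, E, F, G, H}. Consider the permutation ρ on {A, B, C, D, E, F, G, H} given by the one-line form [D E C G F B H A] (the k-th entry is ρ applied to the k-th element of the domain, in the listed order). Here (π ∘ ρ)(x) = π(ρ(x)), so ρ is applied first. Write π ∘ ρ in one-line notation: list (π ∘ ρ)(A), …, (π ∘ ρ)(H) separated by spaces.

H G C F A D E B

For each element, apply ρ then π: A → D → H; B → E → G; C → C → C; D → G → F; E → F → A; F → B → D; G → H → E; H → A → B.
Collecting the images, π ∘ ρ = [H G C F A D E B].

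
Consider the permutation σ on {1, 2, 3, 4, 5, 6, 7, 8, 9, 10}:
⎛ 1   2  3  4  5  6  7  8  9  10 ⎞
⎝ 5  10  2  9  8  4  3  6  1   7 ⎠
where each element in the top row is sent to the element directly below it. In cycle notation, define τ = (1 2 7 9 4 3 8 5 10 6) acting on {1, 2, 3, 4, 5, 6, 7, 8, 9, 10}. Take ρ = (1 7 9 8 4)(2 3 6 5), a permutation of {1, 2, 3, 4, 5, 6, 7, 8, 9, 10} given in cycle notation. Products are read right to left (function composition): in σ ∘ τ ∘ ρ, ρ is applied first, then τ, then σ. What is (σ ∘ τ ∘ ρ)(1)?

1

Chase 1: ρ(1) = 7; τ(7) = 9; σ(9) = 1. Hence (σ ∘ τ ∘ ρ)(1) = 1.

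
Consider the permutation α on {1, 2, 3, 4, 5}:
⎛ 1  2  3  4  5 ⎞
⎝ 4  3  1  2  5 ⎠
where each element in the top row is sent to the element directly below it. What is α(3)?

The entry below 3 in the array is 1, so α(3) = 1.

1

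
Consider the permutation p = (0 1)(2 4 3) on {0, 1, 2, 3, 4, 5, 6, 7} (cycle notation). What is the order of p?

6

The cycle type of p is (3, 2, 1, 1, 1).
Since disjoint cycles commute, ord(p) = lcm(3, 2) = 6.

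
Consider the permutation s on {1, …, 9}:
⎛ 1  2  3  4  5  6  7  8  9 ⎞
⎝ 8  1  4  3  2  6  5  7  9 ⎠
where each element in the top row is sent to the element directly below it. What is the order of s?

10

Decomposing into disjoint cycles gives cycle lengths 5, 2, 1, 1.
The order is lcm(5, 2) = 10.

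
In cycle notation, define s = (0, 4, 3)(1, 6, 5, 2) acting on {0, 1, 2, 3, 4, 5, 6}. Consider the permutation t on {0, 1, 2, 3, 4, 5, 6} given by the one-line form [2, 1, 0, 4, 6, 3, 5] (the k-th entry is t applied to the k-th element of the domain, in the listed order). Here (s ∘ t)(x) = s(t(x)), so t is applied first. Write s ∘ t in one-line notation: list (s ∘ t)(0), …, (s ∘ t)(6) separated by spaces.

1 6 4 3 5 0 2

Chase each element through t then s: 0 → 2 → 1; 1 → 1 → 6; 2 → 0 → 4; 3 → 4 → 3; 4 → 6 → 5; 5 → 3 → 0; 6 → 5 → 2.
Collecting the images, s ∘ t = [1 6 4 3 5 0 2].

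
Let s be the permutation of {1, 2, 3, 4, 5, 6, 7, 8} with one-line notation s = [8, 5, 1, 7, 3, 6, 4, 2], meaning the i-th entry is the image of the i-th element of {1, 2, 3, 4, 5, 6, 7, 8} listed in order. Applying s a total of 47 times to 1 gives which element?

Tracing 1 → 8 → … returns to 1 after 5 steps, so 1 lies in a 5-cycle (1, 8, 2, 5, 3).
Powers repeat with period 5 on this cycle, and 47 mod 5 = 2, so s^47(1) = s^2(1).
Stepping 2 places around the cycle: 1 → 8 → 2.

2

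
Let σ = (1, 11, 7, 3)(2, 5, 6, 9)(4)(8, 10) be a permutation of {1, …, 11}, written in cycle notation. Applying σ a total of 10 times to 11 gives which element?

11 lies in the 4-cycle (1, 11, 7, 3).
Powers repeat with period 4 on this cycle, and 10 mod 4 = 2, so σ^10(11) = σ^2(11).
Stepping 2 places around the cycle: 11 → 7 → 3.

3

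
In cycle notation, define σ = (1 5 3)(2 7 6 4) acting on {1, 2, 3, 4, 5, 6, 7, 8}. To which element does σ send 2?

7

Within (2 7 6 4), 2 ↦ 7.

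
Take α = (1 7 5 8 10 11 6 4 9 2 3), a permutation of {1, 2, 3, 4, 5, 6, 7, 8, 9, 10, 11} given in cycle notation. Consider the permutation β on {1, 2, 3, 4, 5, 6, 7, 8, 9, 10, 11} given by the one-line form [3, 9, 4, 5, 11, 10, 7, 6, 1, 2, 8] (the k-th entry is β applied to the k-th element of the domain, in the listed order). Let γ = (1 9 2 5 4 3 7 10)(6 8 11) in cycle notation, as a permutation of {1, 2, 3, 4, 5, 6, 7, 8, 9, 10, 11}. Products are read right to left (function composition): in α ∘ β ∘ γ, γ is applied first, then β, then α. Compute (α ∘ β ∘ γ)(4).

(α ∘ β ∘ γ)(4) = α(β(γ(4))). γ(4) = 3, then β(3) = 4, then α(4) = 9, so the result is 9.

9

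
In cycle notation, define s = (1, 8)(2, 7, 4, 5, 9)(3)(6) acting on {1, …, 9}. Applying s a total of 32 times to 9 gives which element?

9 lies in the 5-cycle (2, 7, 4, 5, 9).
On a 5-cycle, s^5 is the identity, so s^32 = s^2 there (32 ≡ 2 mod 5).
Advancing 2 steps from 9: 9 → 2 → 7.

7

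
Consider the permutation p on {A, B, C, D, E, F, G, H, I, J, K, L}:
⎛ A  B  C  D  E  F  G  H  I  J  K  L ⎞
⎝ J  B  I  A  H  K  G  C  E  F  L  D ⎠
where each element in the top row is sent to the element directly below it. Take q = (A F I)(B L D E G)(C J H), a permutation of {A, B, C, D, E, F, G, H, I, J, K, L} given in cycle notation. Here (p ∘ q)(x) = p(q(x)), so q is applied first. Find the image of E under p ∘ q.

G

First apply q: q(E) = G, then p(G) = G. Thus (p ∘ q)(E) = G.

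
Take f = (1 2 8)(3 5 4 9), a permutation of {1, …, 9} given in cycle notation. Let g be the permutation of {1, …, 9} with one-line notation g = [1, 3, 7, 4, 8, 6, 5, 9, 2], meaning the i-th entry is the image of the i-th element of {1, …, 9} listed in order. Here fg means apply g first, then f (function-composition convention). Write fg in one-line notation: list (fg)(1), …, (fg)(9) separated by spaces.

2 5 7 9 1 6 4 3 8

For each element, apply g then f: 1 → 1 → 2; 2 → 3 → 5; 3 → 7 → 7; 4 → 4 → 9; 5 → 8 → 1; 6 → 6 → 6; 7 → 5 → 4; 8 → 9 → 3; 9 → 2 → 8.
So fg in one-line form is 2 5 7 9 1 6 4 3 8.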